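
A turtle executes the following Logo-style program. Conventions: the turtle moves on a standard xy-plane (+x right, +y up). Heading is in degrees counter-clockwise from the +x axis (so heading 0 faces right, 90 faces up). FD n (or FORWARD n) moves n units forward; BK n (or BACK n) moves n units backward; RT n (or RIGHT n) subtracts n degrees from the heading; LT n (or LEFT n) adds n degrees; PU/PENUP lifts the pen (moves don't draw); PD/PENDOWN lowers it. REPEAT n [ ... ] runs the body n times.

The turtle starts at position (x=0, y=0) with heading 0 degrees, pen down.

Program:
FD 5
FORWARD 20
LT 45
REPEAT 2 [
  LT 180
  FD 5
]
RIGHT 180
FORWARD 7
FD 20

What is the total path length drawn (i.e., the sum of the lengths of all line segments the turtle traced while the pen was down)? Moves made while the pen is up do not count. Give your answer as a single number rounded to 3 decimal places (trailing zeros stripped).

Answer: 62

Derivation:
Executing turtle program step by step:
Start: pos=(0,0), heading=0, pen down
FD 5: (0,0) -> (5,0) [heading=0, draw]
FD 20: (5,0) -> (25,0) [heading=0, draw]
LT 45: heading 0 -> 45
REPEAT 2 [
  -- iteration 1/2 --
  LT 180: heading 45 -> 225
  FD 5: (25,0) -> (21.464,-3.536) [heading=225, draw]
  -- iteration 2/2 --
  LT 180: heading 225 -> 45
  FD 5: (21.464,-3.536) -> (25,0) [heading=45, draw]
]
RT 180: heading 45 -> 225
FD 7: (25,0) -> (20.05,-4.95) [heading=225, draw]
FD 20: (20.05,-4.95) -> (5.908,-19.092) [heading=225, draw]
Final: pos=(5.908,-19.092), heading=225, 6 segment(s) drawn

Segment lengths:
  seg 1: (0,0) -> (5,0), length = 5
  seg 2: (5,0) -> (25,0), length = 20
  seg 3: (25,0) -> (21.464,-3.536), length = 5
  seg 4: (21.464,-3.536) -> (25,0), length = 5
  seg 5: (25,0) -> (20.05,-4.95), length = 7
  seg 6: (20.05,-4.95) -> (5.908,-19.092), length = 20
Total = 62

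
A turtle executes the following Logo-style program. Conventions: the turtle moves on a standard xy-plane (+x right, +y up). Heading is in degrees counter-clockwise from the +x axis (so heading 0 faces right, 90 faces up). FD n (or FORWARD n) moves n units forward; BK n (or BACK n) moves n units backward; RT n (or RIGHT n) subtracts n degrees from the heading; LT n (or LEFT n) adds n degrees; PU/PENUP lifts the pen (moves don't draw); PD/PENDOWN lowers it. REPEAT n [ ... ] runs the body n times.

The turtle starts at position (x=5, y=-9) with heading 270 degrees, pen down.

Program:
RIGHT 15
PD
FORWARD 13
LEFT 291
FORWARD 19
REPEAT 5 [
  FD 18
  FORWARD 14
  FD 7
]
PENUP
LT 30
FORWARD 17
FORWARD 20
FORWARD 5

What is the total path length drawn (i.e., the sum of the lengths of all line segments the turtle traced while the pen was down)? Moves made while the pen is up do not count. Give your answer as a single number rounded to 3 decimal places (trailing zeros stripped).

Executing turtle program step by step:
Start: pos=(5,-9), heading=270, pen down
RT 15: heading 270 -> 255
PD: pen down
FD 13: (5,-9) -> (1.635,-21.557) [heading=255, draw]
LT 291: heading 255 -> 186
FD 19: (1.635,-21.557) -> (-17.261,-23.543) [heading=186, draw]
REPEAT 5 [
  -- iteration 1/5 --
  FD 18: (-17.261,-23.543) -> (-35.162,-25.425) [heading=186, draw]
  FD 14: (-35.162,-25.425) -> (-49.085,-26.888) [heading=186, draw]
  FD 7: (-49.085,-26.888) -> (-56.047,-27.62) [heading=186, draw]
  -- iteration 2/5 --
  FD 18: (-56.047,-27.62) -> (-73.948,-29.501) [heading=186, draw]
  FD 14: (-73.948,-29.501) -> (-87.872,-30.965) [heading=186, draw]
  FD 7: (-87.872,-30.965) -> (-94.833,-31.696) [heading=186, draw]
  -- iteration 3/5 --
  FD 18: (-94.833,-31.696) -> (-112.735,-33.578) [heading=186, draw]
  FD 14: (-112.735,-33.578) -> (-126.658,-35.041) [heading=186, draw]
  FD 7: (-126.658,-35.041) -> (-133.62,-35.773) [heading=186, draw]
  -- iteration 4/5 --
  FD 18: (-133.62,-35.773) -> (-151.521,-37.654) [heading=186, draw]
  FD 14: (-151.521,-37.654) -> (-165.444,-39.118) [heading=186, draw]
  FD 7: (-165.444,-39.118) -> (-172.406,-39.85) [heading=186, draw]
  -- iteration 5/5 --
  FD 18: (-172.406,-39.85) -> (-190.307,-41.731) [heading=186, draw]
  FD 14: (-190.307,-41.731) -> (-204.231,-43.194) [heading=186, draw]
  FD 7: (-204.231,-43.194) -> (-211.192,-43.926) [heading=186, draw]
]
PU: pen up
LT 30: heading 186 -> 216
FD 17: (-211.192,-43.926) -> (-224.946,-53.918) [heading=216, move]
FD 20: (-224.946,-53.918) -> (-241.126,-65.674) [heading=216, move]
FD 5: (-241.126,-65.674) -> (-245.171,-68.613) [heading=216, move]
Final: pos=(-245.171,-68.613), heading=216, 17 segment(s) drawn

Segment lengths:
  seg 1: (5,-9) -> (1.635,-21.557), length = 13
  seg 2: (1.635,-21.557) -> (-17.261,-23.543), length = 19
  seg 3: (-17.261,-23.543) -> (-35.162,-25.425), length = 18
  seg 4: (-35.162,-25.425) -> (-49.085,-26.888), length = 14
  seg 5: (-49.085,-26.888) -> (-56.047,-27.62), length = 7
  seg 6: (-56.047,-27.62) -> (-73.948,-29.501), length = 18
  seg 7: (-73.948,-29.501) -> (-87.872,-30.965), length = 14
  seg 8: (-87.872,-30.965) -> (-94.833,-31.696), length = 7
  seg 9: (-94.833,-31.696) -> (-112.735,-33.578), length = 18
  seg 10: (-112.735,-33.578) -> (-126.658,-35.041), length = 14
  seg 11: (-126.658,-35.041) -> (-133.62,-35.773), length = 7
  seg 12: (-133.62,-35.773) -> (-151.521,-37.654), length = 18
  seg 13: (-151.521,-37.654) -> (-165.444,-39.118), length = 14
  seg 14: (-165.444,-39.118) -> (-172.406,-39.85), length = 7
  seg 15: (-172.406,-39.85) -> (-190.307,-41.731), length = 18
  seg 16: (-190.307,-41.731) -> (-204.231,-43.194), length = 14
  seg 17: (-204.231,-43.194) -> (-211.192,-43.926), length = 7
Total = 227

Answer: 227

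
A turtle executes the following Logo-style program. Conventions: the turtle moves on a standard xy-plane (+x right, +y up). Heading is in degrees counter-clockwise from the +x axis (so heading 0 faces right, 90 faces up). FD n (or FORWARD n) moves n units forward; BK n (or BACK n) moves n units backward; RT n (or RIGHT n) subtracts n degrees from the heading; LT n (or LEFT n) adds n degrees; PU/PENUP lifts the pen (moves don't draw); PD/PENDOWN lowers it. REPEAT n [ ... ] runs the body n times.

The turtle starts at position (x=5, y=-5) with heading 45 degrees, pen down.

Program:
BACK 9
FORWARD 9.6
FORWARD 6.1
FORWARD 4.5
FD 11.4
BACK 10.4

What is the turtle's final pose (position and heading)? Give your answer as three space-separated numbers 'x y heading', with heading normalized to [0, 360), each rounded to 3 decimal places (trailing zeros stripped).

Executing turtle program step by step:
Start: pos=(5,-5), heading=45, pen down
BK 9: (5,-5) -> (-1.364,-11.364) [heading=45, draw]
FD 9.6: (-1.364,-11.364) -> (5.424,-4.576) [heading=45, draw]
FD 6.1: (5.424,-4.576) -> (9.738,-0.262) [heading=45, draw]
FD 4.5: (9.738,-0.262) -> (12.92,2.92) [heading=45, draw]
FD 11.4: (12.92,2.92) -> (20.981,10.981) [heading=45, draw]
BK 10.4: (20.981,10.981) -> (13.627,3.627) [heading=45, draw]
Final: pos=(13.627,3.627), heading=45, 6 segment(s) drawn

Answer: 13.627 3.627 45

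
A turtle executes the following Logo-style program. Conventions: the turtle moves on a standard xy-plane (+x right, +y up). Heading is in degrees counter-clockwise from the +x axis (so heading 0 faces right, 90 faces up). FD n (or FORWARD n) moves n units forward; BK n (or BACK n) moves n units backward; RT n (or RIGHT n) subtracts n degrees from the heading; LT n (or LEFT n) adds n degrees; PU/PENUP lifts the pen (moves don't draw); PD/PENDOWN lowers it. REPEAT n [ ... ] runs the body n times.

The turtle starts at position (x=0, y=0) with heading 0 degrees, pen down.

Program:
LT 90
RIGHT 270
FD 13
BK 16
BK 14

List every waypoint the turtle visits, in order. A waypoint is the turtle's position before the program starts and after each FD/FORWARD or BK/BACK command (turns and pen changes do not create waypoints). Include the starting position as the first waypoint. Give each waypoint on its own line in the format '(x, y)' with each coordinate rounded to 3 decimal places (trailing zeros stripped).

Executing turtle program step by step:
Start: pos=(0,0), heading=0, pen down
LT 90: heading 0 -> 90
RT 270: heading 90 -> 180
FD 13: (0,0) -> (-13,0) [heading=180, draw]
BK 16: (-13,0) -> (3,0) [heading=180, draw]
BK 14: (3,0) -> (17,0) [heading=180, draw]
Final: pos=(17,0), heading=180, 3 segment(s) drawn
Waypoints (4 total):
(0, 0)
(-13, 0)
(3, 0)
(17, 0)

Answer: (0, 0)
(-13, 0)
(3, 0)
(17, 0)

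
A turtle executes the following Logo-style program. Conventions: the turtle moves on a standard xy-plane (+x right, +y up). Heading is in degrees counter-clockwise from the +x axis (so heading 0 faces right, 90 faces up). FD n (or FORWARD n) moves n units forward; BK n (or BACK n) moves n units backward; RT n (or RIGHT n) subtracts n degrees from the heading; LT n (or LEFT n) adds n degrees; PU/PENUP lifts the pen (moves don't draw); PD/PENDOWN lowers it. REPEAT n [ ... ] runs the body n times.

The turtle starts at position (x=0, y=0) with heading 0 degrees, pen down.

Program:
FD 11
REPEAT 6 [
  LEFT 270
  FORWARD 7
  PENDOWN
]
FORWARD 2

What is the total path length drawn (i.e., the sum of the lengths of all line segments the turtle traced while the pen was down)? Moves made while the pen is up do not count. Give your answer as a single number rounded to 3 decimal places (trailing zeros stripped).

Answer: 55

Derivation:
Executing turtle program step by step:
Start: pos=(0,0), heading=0, pen down
FD 11: (0,0) -> (11,0) [heading=0, draw]
REPEAT 6 [
  -- iteration 1/6 --
  LT 270: heading 0 -> 270
  FD 7: (11,0) -> (11,-7) [heading=270, draw]
  PD: pen down
  -- iteration 2/6 --
  LT 270: heading 270 -> 180
  FD 7: (11,-7) -> (4,-7) [heading=180, draw]
  PD: pen down
  -- iteration 3/6 --
  LT 270: heading 180 -> 90
  FD 7: (4,-7) -> (4,0) [heading=90, draw]
  PD: pen down
  -- iteration 4/6 --
  LT 270: heading 90 -> 0
  FD 7: (4,0) -> (11,0) [heading=0, draw]
  PD: pen down
  -- iteration 5/6 --
  LT 270: heading 0 -> 270
  FD 7: (11,0) -> (11,-7) [heading=270, draw]
  PD: pen down
  -- iteration 6/6 --
  LT 270: heading 270 -> 180
  FD 7: (11,-7) -> (4,-7) [heading=180, draw]
  PD: pen down
]
FD 2: (4,-7) -> (2,-7) [heading=180, draw]
Final: pos=(2,-7), heading=180, 8 segment(s) drawn

Segment lengths:
  seg 1: (0,0) -> (11,0), length = 11
  seg 2: (11,0) -> (11,-7), length = 7
  seg 3: (11,-7) -> (4,-7), length = 7
  seg 4: (4,-7) -> (4,0), length = 7
  seg 5: (4,0) -> (11,0), length = 7
  seg 6: (11,0) -> (11,-7), length = 7
  seg 7: (11,-7) -> (4,-7), length = 7
  seg 8: (4,-7) -> (2,-7), length = 2
Total = 55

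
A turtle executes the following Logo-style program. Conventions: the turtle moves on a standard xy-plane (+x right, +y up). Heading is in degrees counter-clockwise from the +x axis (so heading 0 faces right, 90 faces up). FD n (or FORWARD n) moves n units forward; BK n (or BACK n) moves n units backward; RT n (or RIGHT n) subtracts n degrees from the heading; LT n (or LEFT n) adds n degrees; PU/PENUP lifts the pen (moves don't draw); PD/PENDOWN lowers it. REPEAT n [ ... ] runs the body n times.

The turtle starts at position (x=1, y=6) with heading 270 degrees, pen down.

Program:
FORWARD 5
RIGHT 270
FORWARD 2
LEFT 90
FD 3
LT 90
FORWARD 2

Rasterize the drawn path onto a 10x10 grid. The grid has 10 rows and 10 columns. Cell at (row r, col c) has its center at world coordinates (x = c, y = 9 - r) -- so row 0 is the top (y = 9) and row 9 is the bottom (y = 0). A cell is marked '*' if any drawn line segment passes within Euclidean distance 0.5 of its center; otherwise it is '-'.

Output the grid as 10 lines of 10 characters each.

Segment 0: (1,6) -> (1,1)
Segment 1: (1,1) -> (3,1)
Segment 2: (3,1) -> (3,4)
Segment 3: (3,4) -> (1,4)

Answer: ----------
----------
----------
-*--------
-*--------
-***------
-*-*------
-*-*------
-***------
----------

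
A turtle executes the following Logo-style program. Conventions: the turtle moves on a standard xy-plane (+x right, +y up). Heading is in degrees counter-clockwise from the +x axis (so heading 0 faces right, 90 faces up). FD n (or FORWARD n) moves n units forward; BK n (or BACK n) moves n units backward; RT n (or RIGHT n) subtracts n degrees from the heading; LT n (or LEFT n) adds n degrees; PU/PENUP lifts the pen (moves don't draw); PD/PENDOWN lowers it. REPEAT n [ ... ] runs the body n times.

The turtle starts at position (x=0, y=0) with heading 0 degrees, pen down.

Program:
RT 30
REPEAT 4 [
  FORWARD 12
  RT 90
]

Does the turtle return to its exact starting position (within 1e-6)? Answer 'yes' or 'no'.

Answer: yes

Derivation:
Executing turtle program step by step:
Start: pos=(0,0), heading=0, pen down
RT 30: heading 0 -> 330
REPEAT 4 [
  -- iteration 1/4 --
  FD 12: (0,0) -> (10.392,-6) [heading=330, draw]
  RT 90: heading 330 -> 240
  -- iteration 2/4 --
  FD 12: (10.392,-6) -> (4.392,-16.392) [heading=240, draw]
  RT 90: heading 240 -> 150
  -- iteration 3/4 --
  FD 12: (4.392,-16.392) -> (-6,-10.392) [heading=150, draw]
  RT 90: heading 150 -> 60
  -- iteration 4/4 --
  FD 12: (-6,-10.392) -> (0,0) [heading=60, draw]
  RT 90: heading 60 -> 330
]
Final: pos=(0,0), heading=330, 4 segment(s) drawn

Start position: (0, 0)
Final position: (0, 0)
Distance = 0; < 1e-6 -> CLOSED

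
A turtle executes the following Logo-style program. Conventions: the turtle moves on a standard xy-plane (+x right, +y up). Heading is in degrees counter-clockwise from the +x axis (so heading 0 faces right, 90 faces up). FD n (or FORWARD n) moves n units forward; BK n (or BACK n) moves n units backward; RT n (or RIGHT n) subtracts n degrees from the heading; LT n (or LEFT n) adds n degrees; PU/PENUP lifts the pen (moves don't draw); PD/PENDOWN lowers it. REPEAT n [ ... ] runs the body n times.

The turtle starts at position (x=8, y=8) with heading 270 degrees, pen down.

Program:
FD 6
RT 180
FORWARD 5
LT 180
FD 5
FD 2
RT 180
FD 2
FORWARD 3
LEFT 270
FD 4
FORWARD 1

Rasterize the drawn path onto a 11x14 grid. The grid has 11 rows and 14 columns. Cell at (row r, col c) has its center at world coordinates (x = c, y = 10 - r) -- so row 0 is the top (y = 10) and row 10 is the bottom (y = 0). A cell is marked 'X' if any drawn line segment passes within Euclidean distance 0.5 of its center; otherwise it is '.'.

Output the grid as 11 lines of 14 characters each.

Segment 0: (8,8) -> (8,2)
Segment 1: (8,2) -> (8,7)
Segment 2: (8,7) -> (8,2)
Segment 3: (8,2) -> (8,0)
Segment 4: (8,0) -> (8,2)
Segment 5: (8,2) -> (8,5)
Segment 6: (8,5) -> (12,5)
Segment 7: (12,5) -> (13,5)

Answer: ..............
..............
........X.....
........X.....
........X.....
........XXXXXX
........X.....
........X.....
........X.....
........X.....
........X.....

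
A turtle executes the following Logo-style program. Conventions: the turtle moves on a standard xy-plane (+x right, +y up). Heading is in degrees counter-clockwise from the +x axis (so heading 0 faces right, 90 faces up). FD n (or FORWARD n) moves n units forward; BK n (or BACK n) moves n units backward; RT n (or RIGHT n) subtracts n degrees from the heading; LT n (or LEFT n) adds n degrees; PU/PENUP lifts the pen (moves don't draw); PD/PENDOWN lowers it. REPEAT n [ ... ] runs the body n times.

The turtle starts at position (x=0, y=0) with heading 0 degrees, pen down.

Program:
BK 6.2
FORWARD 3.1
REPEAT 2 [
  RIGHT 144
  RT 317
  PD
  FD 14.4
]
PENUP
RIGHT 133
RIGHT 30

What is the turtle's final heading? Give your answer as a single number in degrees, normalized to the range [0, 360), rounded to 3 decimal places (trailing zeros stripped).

Executing turtle program step by step:
Start: pos=(0,0), heading=0, pen down
BK 6.2: (0,0) -> (-6.2,0) [heading=0, draw]
FD 3.1: (-6.2,0) -> (-3.1,0) [heading=0, draw]
REPEAT 2 [
  -- iteration 1/2 --
  RT 144: heading 0 -> 216
  RT 317: heading 216 -> 259
  PD: pen down
  FD 14.4: (-3.1,0) -> (-5.848,-14.135) [heading=259, draw]
  -- iteration 2/2 --
  RT 144: heading 259 -> 115
  RT 317: heading 115 -> 158
  PD: pen down
  FD 14.4: (-5.848,-14.135) -> (-19.199,-8.741) [heading=158, draw]
]
PU: pen up
RT 133: heading 158 -> 25
RT 30: heading 25 -> 355
Final: pos=(-19.199,-8.741), heading=355, 4 segment(s) drawn

Answer: 355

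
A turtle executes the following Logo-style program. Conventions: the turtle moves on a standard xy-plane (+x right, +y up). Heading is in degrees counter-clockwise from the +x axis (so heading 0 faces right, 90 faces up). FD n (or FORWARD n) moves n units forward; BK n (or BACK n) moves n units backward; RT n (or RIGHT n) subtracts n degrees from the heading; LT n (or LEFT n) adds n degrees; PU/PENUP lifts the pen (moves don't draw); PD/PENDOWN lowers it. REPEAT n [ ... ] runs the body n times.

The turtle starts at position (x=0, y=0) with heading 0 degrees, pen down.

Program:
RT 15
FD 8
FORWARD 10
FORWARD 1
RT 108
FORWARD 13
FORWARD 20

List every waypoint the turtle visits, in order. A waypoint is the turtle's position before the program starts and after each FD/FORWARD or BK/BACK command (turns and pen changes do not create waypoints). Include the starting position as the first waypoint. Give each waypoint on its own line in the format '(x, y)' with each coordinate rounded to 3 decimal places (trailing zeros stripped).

Executing turtle program step by step:
Start: pos=(0,0), heading=0, pen down
RT 15: heading 0 -> 345
FD 8: (0,0) -> (7.727,-2.071) [heading=345, draw]
FD 10: (7.727,-2.071) -> (17.387,-4.659) [heading=345, draw]
FD 1: (17.387,-4.659) -> (18.353,-4.918) [heading=345, draw]
RT 108: heading 345 -> 237
FD 13: (18.353,-4.918) -> (11.272,-15.82) [heading=237, draw]
FD 20: (11.272,-15.82) -> (0.38,-32.594) [heading=237, draw]
Final: pos=(0.38,-32.594), heading=237, 5 segment(s) drawn
Waypoints (6 total):
(0, 0)
(7.727, -2.071)
(17.387, -4.659)
(18.353, -4.918)
(11.272, -15.82)
(0.38, -32.594)

Answer: (0, 0)
(7.727, -2.071)
(17.387, -4.659)
(18.353, -4.918)
(11.272, -15.82)
(0.38, -32.594)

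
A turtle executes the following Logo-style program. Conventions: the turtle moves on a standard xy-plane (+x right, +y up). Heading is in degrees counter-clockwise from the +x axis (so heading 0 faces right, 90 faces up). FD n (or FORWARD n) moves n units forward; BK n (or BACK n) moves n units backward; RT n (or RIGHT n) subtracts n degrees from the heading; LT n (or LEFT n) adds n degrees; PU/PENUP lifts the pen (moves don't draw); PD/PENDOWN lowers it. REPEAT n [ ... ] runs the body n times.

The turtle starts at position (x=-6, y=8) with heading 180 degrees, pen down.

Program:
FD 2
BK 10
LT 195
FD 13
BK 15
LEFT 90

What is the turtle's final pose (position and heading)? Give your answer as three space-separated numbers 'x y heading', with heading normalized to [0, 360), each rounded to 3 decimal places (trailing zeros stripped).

Answer: 0.068 7.482 105

Derivation:
Executing turtle program step by step:
Start: pos=(-6,8), heading=180, pen down
FD 2: (-6,8) -> (-8,8) [heading=180, draw]
BK 10: (-8,8) -> (2,8) [heading=180, draw]
LT 195: heading 180 -> 15
FD 13: (2,8) -> (14.557,11.365) [heading=15, draw]
BK 15: (14.557,11.365) -> (0.068,7.482) [heading=15, draw]
LT 90: heading 15 -> 105
Final: pos=(0.068,7.482), heading=105, 4 segment(s) drawn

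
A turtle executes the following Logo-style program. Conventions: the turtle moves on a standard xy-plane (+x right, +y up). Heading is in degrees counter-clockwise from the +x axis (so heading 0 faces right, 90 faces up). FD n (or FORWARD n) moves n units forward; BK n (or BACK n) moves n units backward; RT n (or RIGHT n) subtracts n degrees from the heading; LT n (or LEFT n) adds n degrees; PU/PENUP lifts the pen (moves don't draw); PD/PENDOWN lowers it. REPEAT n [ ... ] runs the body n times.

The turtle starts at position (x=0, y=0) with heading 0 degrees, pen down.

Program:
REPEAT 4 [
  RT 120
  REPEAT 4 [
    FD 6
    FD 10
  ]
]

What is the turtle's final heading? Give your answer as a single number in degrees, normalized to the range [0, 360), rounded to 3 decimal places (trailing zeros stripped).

Answer: 240

Derivation:
Executing turtle program step by step:
Start: pos=(0,0), heading=0, pen down
REPEAT 4 [
  -- iteration 1/4 --
  RT 120: heading 0 -> 240
  REPEAT 4 [
    -- iteration 1/4 --
    FD 6: (0,0) -> (-3,-5.196) [heading=240, draw]
    FD 10: (-3,-5.196) -> (-8,-13.856) [heading=240, draw]
    -- iteration 2/4 --
    FD 6: (-8,-13.856) -> (-11,-19.053) [heading=240, draw]
    FD 10: (-11,-19.053) -> (-16,-27.713) [heading=240, draw]
    -- iteration 3/4 --
    FD 6: (-16,-27.713) -> (-19,-32.909) [heading=240, draw]
    FD 10: (-19,-32.909) -> (-24,-41.569) [heading=240, draw]
    -- iteration 4/4 --
    FD 6: (-24,-41.569) -> (-27,-46.765) [heading=240, draw]
    FD 10: (-27,-46.765) -> (-32,-55.426) [heading=240, draw]
  ]
  -- iteration 2/4 --
  RT 120: heading 240 -> 120
  REPEAT 4 [
    -- iteration 1/4 --
    FD 6: (-32,-55.426) -> (-35,-50.229) [heading=120, draw]
    FD 10: (-35,-50.229) -> (-40,-41.569) [heading=120, draw]
    -- iteration 2/4 --
    FD 6: (-40,-41.569) -> (-43,-36.373) [heading=120, draw]
    FD 10: (-43,-36.373) -> (-48,-27.713) [heading=120, draw]
    -- iteration 3/4 --
    FD 6: (-48,-27.713) -> (-51,-22.517) [heading=120, draw]
    FD 10: (-51,-22.517) -> (-56,-13.856) [heading=120, draw]
    -- iteration 4/4 --
    FD 6: (-56,-13.856) -> (-59,-8.66) [heading=120, draw]
    FD 10: (-59,-8.66) -> (-64,0) [heading=120, draw]
  ]
  -- iteration 3/4 --
  RT 120: heading 120 -> 0
  REPEAT 4 [
    -- iteration 1/4 --
    FD 6: (-64,0) -> (-58,0) [heading=0, draw]
    FD 10: (-58,0) -> (-48,0) [heading=0, draw]
    -- iteration 2/4 --
    FD 6: (-48,0) -> (-42,0) [heading=0, draw]
    FD 10: (-42,0) -> (-32,0) [heading=0, draw]
    -- iteration 3/4 --
    FD 6: (-32,0) -> (-26,0) [heading=0, draw]
    FD 10: (-26,0) -> (-16,0) [heading=0, draw]
    -- iteration 4/4 --
    FD 6: (-16,0) -> (-10,0) [heading=0, draw]
    FD 10: (-10,0) -> (0,0) [heading=0, draw]
  ]
  -- iteration 4/4 --
  RT 120: heading 0 -> 240
  REPEAT 4 [
    -- iteration 1/4 --
    FD 6: (0,0) -> (-3,-5.196) [heading=240, draw]
    FD 10: (-3,-5.196) -> (-8,-13.856) [heading=240, draw]
    -- iteration 2/4 --
    FD 6: (-8,-13.856) -> (-11,-19.053) [heading=240, draw]
    FD 10: (-11,-19.053) -> (-16,-27.713) [heading=240, draw]
    -- iteration 3/4 --
    FD 6: (-16,-27.713) -> (-19,-32.909) [heading=240, draw]
    FD 10: (-19,-32.909) -> (-24,-41.569) [heading=240, draw]
    -- iteration 4/4 --
    FD 6: (-24,-41.569) -> (-27,-46.765) [heading=240, draw]
    FD 10: (-27,-46.765) -> (-32,-55.426) [heading=240, draw]
  ]
]
Final: pos=(-32,-55.426), heading=240, 32 segment(s) drawn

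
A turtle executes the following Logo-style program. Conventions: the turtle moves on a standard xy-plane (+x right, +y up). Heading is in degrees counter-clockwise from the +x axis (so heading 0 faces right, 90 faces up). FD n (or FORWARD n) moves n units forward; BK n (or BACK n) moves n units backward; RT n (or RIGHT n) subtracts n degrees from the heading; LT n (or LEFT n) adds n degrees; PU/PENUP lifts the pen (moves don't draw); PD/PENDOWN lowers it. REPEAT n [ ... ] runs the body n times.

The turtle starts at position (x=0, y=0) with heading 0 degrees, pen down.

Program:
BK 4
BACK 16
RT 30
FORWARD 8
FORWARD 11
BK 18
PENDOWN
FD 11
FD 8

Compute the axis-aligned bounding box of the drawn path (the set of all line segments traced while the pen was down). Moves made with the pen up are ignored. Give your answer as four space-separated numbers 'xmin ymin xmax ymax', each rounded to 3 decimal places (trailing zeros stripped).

Executing turtle program step by step:
Start: pos=(0,0), heading=0, pen down
BK 4: (0,0) -> (-4,0) [heading=0, draw]
BK 16: (-4,0) -> (-20,0) [heading=0, draw]
RT 30: heading 0 -> 330
FD 8: (-20,0) -> (-13.072,-4) [heading=330, draw]
FD 11: (-13.072,-4) -> (-3.546,-9.5) [heading=330, draw]
BK 18: (-3.546,-9.5) -> (-19.134,-0.5) [heading=330, draw]
PD: pen down
FD 11: (-19.134,-0.5) -> (-9.608,-6) [heading=330, draw]
FD 8: (-9.608,-6) -> (-2.679,-10) [heading=330, draw]
Final: pos=(-2.679,-10), heading=330, 7 segment(s) drawn

Segment endpoints: x in {-20, -19.134, -13.072, -9.608, -4, -3.546, -2.679, 0}, y in {-10, -9.5, -6, -4, -0.5, 0}
xmin=-20, ymin=-10, xmax=0, ymax=0

Answer: -20 -10 0 0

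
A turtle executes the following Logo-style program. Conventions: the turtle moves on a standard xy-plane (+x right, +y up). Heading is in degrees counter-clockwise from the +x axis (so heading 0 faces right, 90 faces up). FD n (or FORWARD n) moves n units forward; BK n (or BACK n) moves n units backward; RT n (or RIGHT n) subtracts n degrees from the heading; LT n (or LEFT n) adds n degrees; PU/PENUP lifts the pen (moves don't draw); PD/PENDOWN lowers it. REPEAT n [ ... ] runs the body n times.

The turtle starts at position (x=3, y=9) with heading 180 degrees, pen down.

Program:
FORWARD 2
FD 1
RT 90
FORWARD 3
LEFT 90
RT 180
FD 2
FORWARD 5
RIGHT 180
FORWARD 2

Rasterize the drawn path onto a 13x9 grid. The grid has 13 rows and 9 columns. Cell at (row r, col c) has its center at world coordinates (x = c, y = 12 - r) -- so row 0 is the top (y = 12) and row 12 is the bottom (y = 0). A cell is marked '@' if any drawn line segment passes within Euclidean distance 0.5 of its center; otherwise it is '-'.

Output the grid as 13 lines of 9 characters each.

Answer: @@@@@@@@-
@--------
@--------
@@@@-----
---------
---------
---------
---------
---------
---------
---------
---------
---------

Derivation:
Segment 0: (3,9) -> (1,9)
Segment 1: (1,9) -> (0,9)
Segment 2: (0,9) -> (0,12)
Segment 3: (0,12) -> (2,12)
Segment 4: (2,12) -> (7,12)
Segment 5: (7,12) -> (5,12)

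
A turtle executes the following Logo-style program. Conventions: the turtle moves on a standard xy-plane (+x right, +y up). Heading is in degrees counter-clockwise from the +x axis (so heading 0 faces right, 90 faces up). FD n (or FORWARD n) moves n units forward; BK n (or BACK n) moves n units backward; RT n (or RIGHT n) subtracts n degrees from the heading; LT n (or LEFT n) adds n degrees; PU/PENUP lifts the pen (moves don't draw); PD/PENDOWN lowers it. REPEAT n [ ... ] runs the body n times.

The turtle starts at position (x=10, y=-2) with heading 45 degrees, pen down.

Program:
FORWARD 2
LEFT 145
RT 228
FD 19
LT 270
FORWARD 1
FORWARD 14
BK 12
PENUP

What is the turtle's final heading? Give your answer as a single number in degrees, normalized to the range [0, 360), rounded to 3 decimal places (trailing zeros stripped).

Executing turtle program step by step:
Start: pos=(10,-2), heading=45, pen down
FD 2: (10,-2) -> (11.414,-0.586) [heading=45, draw]
LT 145: heading 45 -> 190
RT 228: heading 190 -> 322
FD 19: (11.414,-0.586) -> (26.386,-12.283) [heading=322, draw]
LT 270: heading 322 -> 232
FD 1: (26.386,-12.283) -> (25.771,-13.071) [heading=232, draw]
FD 14: (25.771,-13.071) -> (17.151,-24.104) [heading=232, draw]
BK 12: (17.151,-24.104) -> (24.539,-14.647) [heading=232, draw]
PU: pen up
Final: pos=(24.539,-14.647), heading=232, 5 segment(s) drawn

Answer: 232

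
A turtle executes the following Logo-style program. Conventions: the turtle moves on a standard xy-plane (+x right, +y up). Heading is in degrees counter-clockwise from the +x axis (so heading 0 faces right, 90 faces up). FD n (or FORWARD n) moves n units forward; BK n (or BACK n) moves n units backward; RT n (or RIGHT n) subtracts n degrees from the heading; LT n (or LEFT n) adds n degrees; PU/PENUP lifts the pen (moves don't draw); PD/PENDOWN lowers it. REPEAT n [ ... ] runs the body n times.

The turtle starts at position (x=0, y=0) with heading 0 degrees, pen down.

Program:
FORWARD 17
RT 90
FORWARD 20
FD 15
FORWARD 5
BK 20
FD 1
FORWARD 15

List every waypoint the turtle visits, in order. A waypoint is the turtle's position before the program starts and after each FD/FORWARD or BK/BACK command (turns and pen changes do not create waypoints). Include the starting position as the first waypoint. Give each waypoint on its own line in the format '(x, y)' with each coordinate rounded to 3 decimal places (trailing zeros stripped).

Answer: (0, 0)
(17, 0)
(17, -20)
(17, -35)
(17, -40)
(17, -20)
(17, -21)
(17, -36)

Derivation:
Executing turtle program step by step:
Start: pos=(0,0), heading=0, pen down
FD 17: (0,0) -> (17,0) [heading=0, draw]
RT 90: heading 0 -> 270
FD 20: (17,0) -> (17,-20) [heading=270, draw]
FD 15: (17,-20) -> (17,-35) [heading=270, draw]
FD 5: (17,-35) -> (17,-40) [heading=270, draw]
BK 20: (17,-40) -> (17,-20) [heading=270, draw]
FD 1: (17,-20) -> (17,-21) [heading=270, draw]
FD 15: (17,-21) -> (17,-36) [heading=270, draw]
Final: pos=(17,-36), heading=270, 7 segment(s) drawn
Waypoints (8 total):
(0, 0)
(17, 0)
(17, -20)
(17, -35)
(17, -40)
(17, -20)
(17, -21)
(17, -36)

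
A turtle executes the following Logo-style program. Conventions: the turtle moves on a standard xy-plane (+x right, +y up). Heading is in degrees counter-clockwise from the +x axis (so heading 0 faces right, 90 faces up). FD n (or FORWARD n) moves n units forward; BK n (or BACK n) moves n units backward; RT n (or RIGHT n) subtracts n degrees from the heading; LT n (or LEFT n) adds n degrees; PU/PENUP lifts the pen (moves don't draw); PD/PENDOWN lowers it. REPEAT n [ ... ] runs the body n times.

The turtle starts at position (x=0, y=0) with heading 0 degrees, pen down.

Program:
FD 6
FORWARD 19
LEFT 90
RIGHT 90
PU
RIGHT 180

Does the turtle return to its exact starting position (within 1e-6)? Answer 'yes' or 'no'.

Answer: no

Derivation:
Executing turtle program step by step:
Start: pos=(0,0), heading=0, pen down
FD 6: (0,0) -> (6,0) [heading=0, draw]
FD 19: (6,0) -> (25,0) [heading=0, draw]
LT 90: heading 0 -> 90
RT 90: heading 90 -> 0
PU: pen up
RT 180: heading 0 -> 180
Final: pos=(25,0), heading=180, 2 segment(s) drawn

Start position: (0, 0)
Final position: (25, 0)
Distance = 25; >= 1e-6 -> NOT closed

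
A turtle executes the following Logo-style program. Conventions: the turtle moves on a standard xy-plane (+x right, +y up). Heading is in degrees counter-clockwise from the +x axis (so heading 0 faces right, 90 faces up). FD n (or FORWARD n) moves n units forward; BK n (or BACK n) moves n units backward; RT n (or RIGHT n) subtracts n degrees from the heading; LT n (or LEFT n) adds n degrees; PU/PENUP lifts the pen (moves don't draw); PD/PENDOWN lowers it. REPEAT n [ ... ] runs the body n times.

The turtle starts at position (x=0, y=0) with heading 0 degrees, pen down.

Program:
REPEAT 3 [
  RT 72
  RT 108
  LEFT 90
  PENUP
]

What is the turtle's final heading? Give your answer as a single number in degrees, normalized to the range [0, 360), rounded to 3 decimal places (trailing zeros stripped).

Executing turtle program step by step:
Start: pos=(0,0), heading=0, pen down
REPEAT 3 [
  -- iteration 1/3 --
  RT 72: heading 0 -> 288
  RT 108: heading 288 -> 180
  LT 90: heading 180 -> 270
  PU: pen up
  -- iteration 2/3 --
  RT 72: heading 270 -> 198
  RT 108: heading 198 -> 90
  LT 90: heading 90 -> 180
  PU: pen up
  -- iteration 3/3 --
  RT 72: heading 180 -> 108
  RT 108: heading 108 -> 0
  LT 90: heading 0 -> 90
  PU: pen up
]
Final: pos=(0,0), heading=90, 0 segment(s) drawn

Answer: 90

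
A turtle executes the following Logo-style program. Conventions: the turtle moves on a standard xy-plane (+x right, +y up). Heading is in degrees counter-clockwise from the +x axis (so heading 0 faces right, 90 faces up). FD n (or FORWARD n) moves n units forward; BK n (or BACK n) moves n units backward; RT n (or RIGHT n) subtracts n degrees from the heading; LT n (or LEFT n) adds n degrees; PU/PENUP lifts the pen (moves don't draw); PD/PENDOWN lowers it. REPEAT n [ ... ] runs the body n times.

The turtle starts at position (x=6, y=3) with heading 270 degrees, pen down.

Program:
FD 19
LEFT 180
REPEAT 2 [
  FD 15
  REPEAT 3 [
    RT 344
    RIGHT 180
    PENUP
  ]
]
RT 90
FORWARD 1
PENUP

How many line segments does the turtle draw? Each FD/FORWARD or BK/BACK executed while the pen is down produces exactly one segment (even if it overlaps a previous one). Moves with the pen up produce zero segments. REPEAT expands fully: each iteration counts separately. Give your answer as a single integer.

Executing turtle program step by step:
Start: pos=(6,3), heading=270, pen down
FD 19: (6,3) -> (6,-16) [heading=270, draw]
LT 180: heading 270 -> 90
REPEAT 2 [
  -- iteration 1/2 --
  FD 15: (6,-16) -> (6,-1) [heading=90, draw]
  REPEAT 3 [
    -- iteration 1/3 --
    RT 344: heading 90 -> 106
    RT 180: heading 106 -> 286
    PU: pen up
    -- iteration 2/3 --
    RT 344: heading 286 -> 302
    RT 180: heading 302 -> 122
    PU: pen up
    -- iteration 3/3 --
    RT 344: heading 122 -> 138
    RT 180: heading 138 -> 318
    PU: pen up
  ]
  -- iteration 2/2 --
  FD 15: (6,-1) -> (17.147,-11.037) [heading=318, move]
  REPEAT 3 [
    -- iteration 1/3 --
    RT 344: heading 318 -> 334
    RT 180: heading 334 -> 154
    PU: pen up
    -- iteration 2/3 --
    RT 344: heading 154 -> 170
    RT 180: heading 170 -> 350
    PU: pen up
    -- iteration 3/3 --
    RT 344: heading 350 -> 6
    RT 180: heading 6 -> 186
    PU: pen up
  ]
]
RT 90: heading 186 -> 96
FD 1: (17.147,-11.037) -> (17.043,-10.042) [heading=96, move]
PU: pen up
Final: pos=(17.043,-10.042), heading=96, 2 segment(s) drawn
Segments drawn: 2

Answer: 2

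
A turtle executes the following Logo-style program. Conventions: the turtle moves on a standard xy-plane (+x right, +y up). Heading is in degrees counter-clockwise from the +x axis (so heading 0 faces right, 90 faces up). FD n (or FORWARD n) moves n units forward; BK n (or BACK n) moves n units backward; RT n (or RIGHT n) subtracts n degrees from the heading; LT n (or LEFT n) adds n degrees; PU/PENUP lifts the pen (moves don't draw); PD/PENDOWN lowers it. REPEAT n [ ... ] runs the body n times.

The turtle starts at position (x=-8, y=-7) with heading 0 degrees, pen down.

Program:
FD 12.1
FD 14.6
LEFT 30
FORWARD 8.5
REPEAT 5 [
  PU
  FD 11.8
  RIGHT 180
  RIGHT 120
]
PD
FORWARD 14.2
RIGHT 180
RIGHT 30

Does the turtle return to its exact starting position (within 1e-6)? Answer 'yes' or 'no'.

Answer: no

Derivation:
Executing turtle program step by step:
Start: pos=(-8,-7), heading=0, pen down
FD 12.1: (-8,-7) -> (4.1,-7) [heading=0, draw]
FD 14.6: (4.1,-7) -> (18.7,-7) [heading=0, draw]
LT 30: heading 0 -> 30
FD 8.5: (18.7,-7) -> (26.061,-2.75) [heading=30, draw]
REPEAT 5 [
  -- iteration 1/5 --
  PU: pen up
  FD 11.8: (26.061,-2.75) -> (36.28,3.15) [heading=30, move]
  RT 180: heading 30 -> 210
  RT 120: heading 210 -> 90
  -- iteration 2/5 --
  PU: pen up
  FD 11.8: (36.28,3.15) -> (36.28,14.95) [heading=90, move]
  RT 180: heading 90 -> 270
  RT 120: heading 270 -> 150
  -- iteration 3/5 --
  PU: pen up
  FD 11.8: (36.28,14.95) -> (26.061,20.85) [heading=150, move]
  RT 180: heading 150 -> 330
  RT 120: heading 330 -> 210
  -- iteration 4/5 --
  PU: pen up
  FD 11.8: (26.061,20.85) -> (15.842,14.95) [heading=210, move]
  RT 180: heading 210 -> 30
  RT 120: heading 30 -> 270
  -- iteration 5/5 --
  PU: pen up
  FD 11.8: (15.842,14.95) -> (15.842,3.15) [heading=270, move]
  RT 180: heading 270 -> 90
  RT 120: heading 90 -> 330
]
PD: pen down
FD 14.2: (15.842,3.15) -> (28.14,-3.95) [heading=330, draw]
RT 180: heading 330 -> 150
RT 30: heading 150 -> 120
Final: pos=(28.14,-3.95), heading=120, 4 segment(s) drawn

Start position: (-8, -7)
Final position: (28.14, -3.95)
Distance = 36.268; >= 1e-6 -> NOT closed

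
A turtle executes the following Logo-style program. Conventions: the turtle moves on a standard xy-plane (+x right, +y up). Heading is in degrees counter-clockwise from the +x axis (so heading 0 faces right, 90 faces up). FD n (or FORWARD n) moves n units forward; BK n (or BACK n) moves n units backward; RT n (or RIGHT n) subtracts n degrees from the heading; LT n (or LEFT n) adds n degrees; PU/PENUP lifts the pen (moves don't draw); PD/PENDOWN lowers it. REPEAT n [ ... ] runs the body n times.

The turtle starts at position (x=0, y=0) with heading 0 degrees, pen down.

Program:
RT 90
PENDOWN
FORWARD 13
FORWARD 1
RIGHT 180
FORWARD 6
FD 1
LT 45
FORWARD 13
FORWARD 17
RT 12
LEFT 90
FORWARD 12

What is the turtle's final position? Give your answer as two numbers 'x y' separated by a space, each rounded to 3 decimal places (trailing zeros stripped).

Answer: -31.277 7.678

Derivation:
Executing turtle program step by step:
Start: pos=(0,0), heading=0, pen down
RT 90: heading 0 -> 270
PD: pen down
FD 13: (0,0) -> (0,-13) [heading=270, draw]
FD 1: (0,-13) -> (0,-14) [heading=270, draw]
RT 180: heading 270 -> 90
FD 6: (0,-14) -> (0,-8) [heading=90, draw]
FD 1: (0,-8) -> (0,-7) [heading=90, draw]
LT 45: heading 90 -> 135
FD 13: (0,-7) -> (-9.192,2.192) [heading=135, draw]
FD 17: (-9.192,2.192) -> (-21.213,14.213) [heading=135, draw]
RT 12: heading 135 -> 123
LT 90: heading 123 -> 213
FD 12: (-21.213,14.213) -> (-31.277,7.678) [heading=213, draw]
Final: pos=(-31.277,7.678), heading=213, 7 segment(s) drawn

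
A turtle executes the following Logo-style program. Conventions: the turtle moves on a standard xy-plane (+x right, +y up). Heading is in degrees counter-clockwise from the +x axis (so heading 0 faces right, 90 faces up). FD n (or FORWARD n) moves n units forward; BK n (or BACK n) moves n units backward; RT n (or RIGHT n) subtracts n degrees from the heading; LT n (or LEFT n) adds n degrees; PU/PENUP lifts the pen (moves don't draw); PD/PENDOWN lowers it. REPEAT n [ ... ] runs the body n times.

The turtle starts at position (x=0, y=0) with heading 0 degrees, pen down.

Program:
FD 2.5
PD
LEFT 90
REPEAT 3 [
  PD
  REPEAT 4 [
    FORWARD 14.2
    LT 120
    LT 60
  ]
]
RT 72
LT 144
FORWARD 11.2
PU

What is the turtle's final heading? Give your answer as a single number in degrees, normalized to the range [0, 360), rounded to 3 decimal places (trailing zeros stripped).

Answer: 162

Derivation:
Executing turtle program step by step:
Start: pos=(0,0), heading=0, pen down
FD 2.5: (0,0) -> (2.5,0) [heading=0, draw]
PD: pen down
LT 90: heading 0 -> 90
REPEAT 3 [
  -- iteration 1/3 --
  PD: pen down
  REPEAT 4 [
    -- iteration 1/4 --
    FD 14.2: (2.5,0) -> (2.5,14.2) [heading=90, draw]
    LT 120: heading 90 -> 210
    LT 60: heading 210 -> 270
    -- iteration 2/4 --
    FD 14.2: (2.5,14.2) -> (2.5,0) [heading=270, draw]
    LT 120: heading 270 -> 30
    LT 60: heading 30 -> 90
    -- iteration 3/4 --
    FD 14.2: (2.5,0) -> (2.5,14.2) [heading=90, draw]
    LT 120: heading 90 -> 210
    LT 60: heading 210 -> 270
    -- iteration 4/4 --
    FD 14.2: (2.5,14.2) -> (2.5,0) [heading=270, draw]
    LT 120: heading 270 -> 30
    LT 60: heading 30 -> 90
  ]
  -- iteration 2/3 --
  PD: pen down
  REPEAT 4 [
    -- iteration 1/4 --
    FD 14.2: (2.5,0) -> (2.5,14.2) [heading=90, draw]
    LT 120: heading 90 -> 210
    LT 60: heading 210 -> 270
    -- iteration 2/4 --
    FD 14.2: (2.5,14.2) -> (2.5,0) [heading=270, draw]
    LT 120: heading 270 -> 30
    LT 60: heading 30 -> 90
    -- iteration 3/4 --
    FD 14.2: (2.5,0) -> (2.5,14.2) [heading=90, draw]
    LT 120: heading 90 -> 210
    LT 60: heading 210 -> 270
    -- iteration 4/4 --
    FD 14.2: (2.5,14.2) -> (2.5,0) [heading=270, draw]
    LT 120: heading 270 -> 30
    LT 60: heading 30 -> 90
  ]
  -- iteration 3/3 --
  PD: pen down
  REPEAT 4 [
    -- iteration 1/4 --
    FD 14.2: (2.5,0) -> (2.5,14.2) [heading=90, draw]
    LT 120: heading 90 -> 210
    LT 60: heading 210 -> 270
    -- iteration 2/4 --
    FD 14.2: (2.5,14.2) -> (2.5,0) [heading=270, draw]
    LT 120: heading 270 -> 30
    LT 60: heading 30 -> 90
    -- iteration 3/4 --
    FD 14.2: (2.5,0) -> (2.5,14.2) [heading=90, draw]
    LT 120: heading 90 -> 210
    LT 60: heading 210 -> 270
    -- iteration 4/4 --
    FD 14.2: (2.5,14.2) -> (2.5,0) [heading=270, draw]
    LT 120: heading 270 -> 30
    LT 60: heading 30 -> 90
  ]
]
RT 72: heading 90 -> 18
LT 144: heading 18 -> 162
FD 11.2: (2.5,0) -> (-8.152,3.461) [heading=162, draw]
PU: pen up
Final: pos=(-8.152,3.461), heading=162, 14 segment(s) drawn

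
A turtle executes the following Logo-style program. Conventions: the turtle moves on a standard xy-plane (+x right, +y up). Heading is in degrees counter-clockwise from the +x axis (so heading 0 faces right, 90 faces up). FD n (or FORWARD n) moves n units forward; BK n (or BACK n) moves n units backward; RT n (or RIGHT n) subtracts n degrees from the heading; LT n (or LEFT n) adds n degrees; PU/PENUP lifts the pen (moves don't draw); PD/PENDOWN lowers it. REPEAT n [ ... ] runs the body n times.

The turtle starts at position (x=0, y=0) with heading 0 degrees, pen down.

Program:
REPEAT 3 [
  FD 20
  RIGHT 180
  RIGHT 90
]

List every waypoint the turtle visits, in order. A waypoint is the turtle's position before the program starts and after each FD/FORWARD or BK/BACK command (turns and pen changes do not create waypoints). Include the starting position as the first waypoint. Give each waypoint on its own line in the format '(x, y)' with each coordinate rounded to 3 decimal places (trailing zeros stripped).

Answer: (0, 0)
(20, 0)
(20, 20)
(0, 20)

Derivation:
Executing turtle program step by step:
Start: pos=(0,0), heading=0, pen down
REPEAT 3 [
  -- iteration 1/3 --
  FD 20: (0,0) -> (20,0) [heading=0, draw]
  RT 180: heading 0 -> 180
  RT 90: heading 180 -> 90
  -- iteration 2/3 --
  FD 20: (20,0) -> (20,20) [heading=90, draw]
  RT 180: heading 90 -> 270
  RT 90: heading 270 -> 180
  -- iteration 3/3 --
  FD 20: (20,20) -> (0,20) [heading=180, draw]
  RT 180: heading 180 -> 0
  RT 90: heading 0 -> 270
]
Final: pos=(0,20), heading=270, 3 segment(s) drawn
Waypoints (4 total):
(0, 0)
(20, 0)
(20, 20)
(0, 20)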